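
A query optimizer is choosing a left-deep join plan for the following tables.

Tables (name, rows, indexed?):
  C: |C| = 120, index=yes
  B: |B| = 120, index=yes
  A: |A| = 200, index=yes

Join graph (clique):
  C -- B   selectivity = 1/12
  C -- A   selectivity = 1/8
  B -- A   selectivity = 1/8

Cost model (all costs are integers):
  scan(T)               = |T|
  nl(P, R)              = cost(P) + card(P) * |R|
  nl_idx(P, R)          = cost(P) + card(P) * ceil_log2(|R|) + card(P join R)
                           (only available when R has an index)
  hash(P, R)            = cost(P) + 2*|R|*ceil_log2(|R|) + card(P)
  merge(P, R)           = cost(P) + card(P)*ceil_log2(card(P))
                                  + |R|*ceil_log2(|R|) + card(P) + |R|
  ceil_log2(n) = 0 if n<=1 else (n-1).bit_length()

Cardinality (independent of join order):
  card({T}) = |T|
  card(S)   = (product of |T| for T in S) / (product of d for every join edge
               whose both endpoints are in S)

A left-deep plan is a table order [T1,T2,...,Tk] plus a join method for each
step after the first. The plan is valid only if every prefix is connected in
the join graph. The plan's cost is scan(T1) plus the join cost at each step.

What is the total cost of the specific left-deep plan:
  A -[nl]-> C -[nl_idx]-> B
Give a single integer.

48950

step 1: scan A: cost=200, card=200
step 2: join C via nl
    card(P join C) = 200*120/(8) = 3000
    cost = 200 + 200*120 = 24200
step 3: join B via nl_idx
    card(P join B) = 3000*120/(12*8) = 3750
    cost = 24200 + 3000*7 + 3750 = 48950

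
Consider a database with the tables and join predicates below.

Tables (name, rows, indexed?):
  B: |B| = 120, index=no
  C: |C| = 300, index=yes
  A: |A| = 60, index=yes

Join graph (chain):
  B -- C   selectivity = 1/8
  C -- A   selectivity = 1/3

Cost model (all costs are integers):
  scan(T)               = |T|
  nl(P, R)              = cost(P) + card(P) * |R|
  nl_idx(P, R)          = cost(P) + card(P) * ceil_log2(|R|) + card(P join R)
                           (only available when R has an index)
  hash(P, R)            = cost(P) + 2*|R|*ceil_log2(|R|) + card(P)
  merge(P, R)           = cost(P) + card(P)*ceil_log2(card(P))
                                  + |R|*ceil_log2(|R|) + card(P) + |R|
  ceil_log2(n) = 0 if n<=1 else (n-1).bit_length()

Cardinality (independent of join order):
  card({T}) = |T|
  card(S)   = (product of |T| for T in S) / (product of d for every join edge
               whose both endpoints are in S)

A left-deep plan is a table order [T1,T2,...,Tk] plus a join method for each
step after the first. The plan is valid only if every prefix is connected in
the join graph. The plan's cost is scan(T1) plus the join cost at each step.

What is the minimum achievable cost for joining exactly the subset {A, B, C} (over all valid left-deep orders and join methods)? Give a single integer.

Selinger DP over subsets of {A,B,C}:
  {B}: scan cost=120, card=120
  {C}: scan cost=300, card=300
  {A}: scan cost=60, card=60
  {BC}: card=4500; try (B,hash)→2280, (C,merge)→4080, (B,merge)→4260, (C,hash)→5640, (C,nl_idx)→5700, (C,nl)→36120 …(+1); best=2280 via (B,hash)
  {AC}: card=6000; try (A,hash)→1320, (C,merge)→3480, (A,merge)→3720, (C,hash)→5520, (C,nl_idx)→6600, (A,nl_idx)→8100 …(+2); best=1320 via (A,hash)
  {ABC}: card=90000; try (A,hash)→7500, (B,hash)→9000, (A,merge)→65700, (B,merge)→86280, (A,nl_idx)→119280, (A,nl)→272280 …(+1); best=7500 via (A,hash)

7500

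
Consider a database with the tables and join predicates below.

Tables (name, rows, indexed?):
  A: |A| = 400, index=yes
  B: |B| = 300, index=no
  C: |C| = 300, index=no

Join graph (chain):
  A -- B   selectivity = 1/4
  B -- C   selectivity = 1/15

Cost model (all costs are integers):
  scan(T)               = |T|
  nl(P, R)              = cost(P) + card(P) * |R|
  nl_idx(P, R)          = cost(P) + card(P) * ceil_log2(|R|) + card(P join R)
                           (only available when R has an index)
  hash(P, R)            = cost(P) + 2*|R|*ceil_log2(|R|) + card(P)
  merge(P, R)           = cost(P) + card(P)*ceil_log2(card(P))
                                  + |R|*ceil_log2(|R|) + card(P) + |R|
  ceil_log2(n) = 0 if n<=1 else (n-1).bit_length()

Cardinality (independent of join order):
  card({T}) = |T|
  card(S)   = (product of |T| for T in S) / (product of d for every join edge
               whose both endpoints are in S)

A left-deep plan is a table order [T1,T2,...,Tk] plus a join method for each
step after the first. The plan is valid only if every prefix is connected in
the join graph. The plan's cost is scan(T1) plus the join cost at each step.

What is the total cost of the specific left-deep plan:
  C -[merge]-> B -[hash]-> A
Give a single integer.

step 1: scan C: cost=300, card=300
step 2: join B via merge
    card(P join B) = 300*300/(15) = 6000
    cost = 300 + 300*9 + 300*9 + 300 + 300 = 6300
step 3: join A via hash
    card(P join A) = 6000*400/(4) = 600000
    cost = 6300 + 2*400*9 + 6000 = 19500

19500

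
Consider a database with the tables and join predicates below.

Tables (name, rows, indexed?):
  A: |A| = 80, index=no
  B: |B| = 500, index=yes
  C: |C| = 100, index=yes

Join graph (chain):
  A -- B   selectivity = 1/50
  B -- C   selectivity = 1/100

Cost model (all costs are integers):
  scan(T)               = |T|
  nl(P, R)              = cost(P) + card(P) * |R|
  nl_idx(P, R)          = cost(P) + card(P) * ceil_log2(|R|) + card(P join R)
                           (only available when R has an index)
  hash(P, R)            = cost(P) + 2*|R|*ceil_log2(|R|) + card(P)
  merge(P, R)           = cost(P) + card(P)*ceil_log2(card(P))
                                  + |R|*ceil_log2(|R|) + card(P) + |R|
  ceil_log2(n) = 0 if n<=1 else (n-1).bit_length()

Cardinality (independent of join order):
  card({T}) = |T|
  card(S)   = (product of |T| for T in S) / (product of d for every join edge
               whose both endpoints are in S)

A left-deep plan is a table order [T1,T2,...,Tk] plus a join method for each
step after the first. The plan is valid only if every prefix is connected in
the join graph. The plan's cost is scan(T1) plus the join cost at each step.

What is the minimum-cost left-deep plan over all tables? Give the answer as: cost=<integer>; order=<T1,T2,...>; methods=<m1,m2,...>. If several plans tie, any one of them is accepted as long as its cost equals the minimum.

cost=3120; order=C,B,A; methods=nl_idx,hash

Selinger DP (subsets sized 1..n):
  {A}: scan cost=80, card=80
  {B}: scan cost=500, card=500
  {C}: scan cost=100, card=100
  {AB}: card=800; try (B,nl_idx)→1600, (A,hash)→2120, (B,merge)→5720, (A,merge)→6140, (B,hash)→9160, (B,nl)→40080 …(+1); best=1600 via (B,nl_idx)
  {BC}: card=500; try (B,nl_idx)→1500, (C,hash)→2400, (C,nl_idx)→4500, (B,merge)→5900, (C,merge)→6300, (B,hash)→9200 …(+2); best=1500 via (B,nl_idx)
  {ABC}: card=800; try (A,hash)→3120, (C,hash)→3800, (A,merge)→7140, (C,nl_idx)→8000, (C,merge)→11200, (A,nl)→41500 …(+1); best=3120 via (A,hash)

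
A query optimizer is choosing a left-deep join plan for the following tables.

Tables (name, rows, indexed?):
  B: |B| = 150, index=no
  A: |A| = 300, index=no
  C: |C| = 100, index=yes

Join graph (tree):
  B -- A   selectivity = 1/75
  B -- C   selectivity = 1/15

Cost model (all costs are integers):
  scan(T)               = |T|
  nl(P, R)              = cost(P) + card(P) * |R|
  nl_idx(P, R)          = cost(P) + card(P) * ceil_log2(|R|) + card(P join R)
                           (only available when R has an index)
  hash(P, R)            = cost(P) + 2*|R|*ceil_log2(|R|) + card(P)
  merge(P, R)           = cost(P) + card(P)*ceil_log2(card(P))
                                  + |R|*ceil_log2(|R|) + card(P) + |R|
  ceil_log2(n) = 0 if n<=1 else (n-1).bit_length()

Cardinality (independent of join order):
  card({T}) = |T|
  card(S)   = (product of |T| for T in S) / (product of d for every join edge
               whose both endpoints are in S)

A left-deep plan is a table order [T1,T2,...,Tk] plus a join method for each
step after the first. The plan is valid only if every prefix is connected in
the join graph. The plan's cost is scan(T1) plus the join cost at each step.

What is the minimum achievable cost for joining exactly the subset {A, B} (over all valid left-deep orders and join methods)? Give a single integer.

Selinger DP over subsets of {A,B}:
  {B}: scan cost=150, card=150
  {A}: scan cost=300, card=300
  {AB}: card=600; try (B,hash)→3000, (A,merge)→4500, (B,merge)→4650, (A,hash)→5700, (A,nl)→45150, (B,nl)→45300; best=3000 via (B,hash)

3000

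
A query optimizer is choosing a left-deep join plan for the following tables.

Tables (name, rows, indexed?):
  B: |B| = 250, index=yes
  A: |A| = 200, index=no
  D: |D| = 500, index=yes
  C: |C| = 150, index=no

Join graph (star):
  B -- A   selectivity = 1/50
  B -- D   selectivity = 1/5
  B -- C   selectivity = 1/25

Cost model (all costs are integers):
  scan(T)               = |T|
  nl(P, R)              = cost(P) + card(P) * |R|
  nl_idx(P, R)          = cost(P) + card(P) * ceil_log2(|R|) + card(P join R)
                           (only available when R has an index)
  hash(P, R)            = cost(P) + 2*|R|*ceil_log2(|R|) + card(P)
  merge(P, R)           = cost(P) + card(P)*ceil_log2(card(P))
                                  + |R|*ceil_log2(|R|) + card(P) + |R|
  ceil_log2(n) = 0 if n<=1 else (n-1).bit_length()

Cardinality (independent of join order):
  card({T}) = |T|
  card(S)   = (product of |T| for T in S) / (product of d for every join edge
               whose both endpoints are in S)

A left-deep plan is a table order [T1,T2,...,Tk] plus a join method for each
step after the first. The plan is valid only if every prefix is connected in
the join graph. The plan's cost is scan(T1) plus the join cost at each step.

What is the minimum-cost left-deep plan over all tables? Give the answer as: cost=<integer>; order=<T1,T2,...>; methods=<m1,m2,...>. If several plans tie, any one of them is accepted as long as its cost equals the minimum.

Selinger DP (subsets sized 1..n):
  {B}: scan cost=250, card=250
  {A}: scan cost=200, card=200
  {D}: scan cost=500, card=500
  {C}: scan cost=150, card=150
  {AB}: card=1000; try (B,nl_idx)→2800, (A,hash)→3700, (B,merge)→4250, (A,merge)→4300, (B,hash)→4400, (B,nl)→50200 …(+1); best=2800 via (B,nl_idx)
  {BD}: card=25000; try (B,hash)→5000, (D,merge)→7500, (B,merge)→7750, (D,hash)→9500, (D,nl_idx)→27500, (B,nl_idx)→29500 …(+2); best=5000 via (B,hash)
  {BC}: card=1500; try (B,nl_idx)→2850, (C,hash)→2900, (B,merge)→3750, (C,merge)→3850, (B,hash)→4300, (B,nl)→37650 …(+1); best=2850 via (B,nl_idx)
  {ABD}: card=100000; try (D,hash)→12800, (D,merge)→18800, (A,hash)→33200, (D,nl_idx)→111800, (A,merge)→406800, (D,nl)→502800 …(+1); best=12800 via (D,hash)
  {ABC}: card=6000; try (C,hash)→6200, (A,hash)→7550, (C,merge)→15150, (A,merge)→22650, (C,nl)→152800, (A,nl)→302850; best=6200 via (C,hash)
  {BCD}: card=150000; try (D,hash)→13350, (D,merge)→25850, (C,hash)→32400, (D,nl_idx)→166350, (C,merge)→406350, (D,nl)→752850 …(+1); best=13350 via (D,hash)
  {ABCD}: card=600000; try (D,hash)→21200, (D,merge)→95200, (C,hash)→115200, (A,hash)→166550, (D,nl_idx)→660200, (C,merge)→1814150 …(+4); best=21200 via (D,hash)

cost=21200; order=A,B,C,D; methods=nl_idx,hash,hash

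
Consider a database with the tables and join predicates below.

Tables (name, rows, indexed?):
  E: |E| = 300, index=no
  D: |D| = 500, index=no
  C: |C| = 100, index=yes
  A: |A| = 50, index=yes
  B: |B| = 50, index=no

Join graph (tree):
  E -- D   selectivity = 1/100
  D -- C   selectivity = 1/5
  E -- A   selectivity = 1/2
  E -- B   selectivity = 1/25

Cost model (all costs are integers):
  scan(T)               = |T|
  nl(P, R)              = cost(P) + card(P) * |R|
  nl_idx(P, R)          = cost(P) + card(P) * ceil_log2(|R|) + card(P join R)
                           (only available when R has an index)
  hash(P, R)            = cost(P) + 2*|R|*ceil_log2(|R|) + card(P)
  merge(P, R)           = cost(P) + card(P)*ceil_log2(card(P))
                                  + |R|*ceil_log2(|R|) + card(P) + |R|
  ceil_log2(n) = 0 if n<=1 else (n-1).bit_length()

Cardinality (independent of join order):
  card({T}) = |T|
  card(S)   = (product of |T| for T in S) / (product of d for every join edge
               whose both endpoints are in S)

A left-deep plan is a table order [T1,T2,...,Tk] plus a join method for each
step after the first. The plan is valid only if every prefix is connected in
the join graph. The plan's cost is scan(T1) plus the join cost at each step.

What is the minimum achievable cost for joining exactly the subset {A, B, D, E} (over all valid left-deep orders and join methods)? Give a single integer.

12100

Selinger DP over subsets of {A,B,D,E}:
  {E}: scan cost=300, card=300
  {D}: scan cost=500, card=500
  {A}: scan cost=50, card=50
  {B}: scan cost=50, card=50
  {DE}: card=1500; try (E,hash)→6400, (D,merge)→8300, (E,merge)→8500, (D,hash)→9600, (D,nl)→150300, (E,nl)→150500; best=6400 via (E,hash)
  {AE}: card=7500; try (A,hash)→1200, (E,merge)→3400, (A,merge)→3650, (E,hash)→5500, (A,nl_idx)→9600, (E,nl)→15050 …(+1); best=1200 via (A,hash)
  {BE}: card=600; try (B,hash)→1200, (E,merge)→3400, (B,merge)→3650, (E,hash)→5500, (E,nl)→15050, (B,nl)→15300; best=1200 via (B,hash)
  {ADE}: card=37500; try (A,hash)→8500, (D,hash)→17700, (A,merge)→24750, (A,nl_idx)→52900, (A,nl)→81400, (D,merge)→111200 …(+1); best=8500 via (A,hash)
  {BDE}: card=3000; try (B,hash)→8500, (D,hash)→10800, (D,merge)→12800, (B,merge)→24750, (B,nl)→81400, (D,nl)→301200; best=8500 via (B,hash)
  {ABE}: card=15000; try (A,hash)→2400, (A,merge)→8150, (B,hash)→9300, (A,nl_idx)→19800, (A,nl)→31200, (B,merge)→106550 …(+1); best=2400 via (A,hash)
  {ABDE}: card=75000; try (A,hash)→12100, (D,hash)→26400, (B,hash)→46600, (A,merge)→47850, (A,nl_idx)→101500, (A,nl)→158500 …(+4); best=12100 via (A,hash)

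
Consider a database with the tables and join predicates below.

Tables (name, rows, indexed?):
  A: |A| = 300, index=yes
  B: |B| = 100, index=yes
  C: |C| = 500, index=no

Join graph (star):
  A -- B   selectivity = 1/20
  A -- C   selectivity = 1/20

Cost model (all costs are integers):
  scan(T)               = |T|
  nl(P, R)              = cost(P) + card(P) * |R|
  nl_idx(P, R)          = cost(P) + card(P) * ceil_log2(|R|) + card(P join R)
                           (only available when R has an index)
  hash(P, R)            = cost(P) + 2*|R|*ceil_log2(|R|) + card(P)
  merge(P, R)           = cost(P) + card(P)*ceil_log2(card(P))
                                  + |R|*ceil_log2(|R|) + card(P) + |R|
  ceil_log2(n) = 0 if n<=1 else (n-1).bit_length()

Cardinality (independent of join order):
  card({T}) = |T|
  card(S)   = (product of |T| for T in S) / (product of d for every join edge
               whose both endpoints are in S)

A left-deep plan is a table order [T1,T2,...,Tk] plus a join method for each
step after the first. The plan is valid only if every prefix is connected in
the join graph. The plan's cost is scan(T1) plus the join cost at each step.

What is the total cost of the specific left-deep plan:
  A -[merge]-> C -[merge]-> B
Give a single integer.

114100

step 1: scan A: cost=300, card=300
step 2: join C via merge
    card(P join C) = 300*500/(20) = 7500
    cost = 300 + 300*9 + 500*9 + 300 + 500 = 8300
step 3: join B via merge
    card(P join B) = 7500*100/(20) = 37500
    cost = 8300 + 7500*13 + 100*7 + 7500 + 100 = 114100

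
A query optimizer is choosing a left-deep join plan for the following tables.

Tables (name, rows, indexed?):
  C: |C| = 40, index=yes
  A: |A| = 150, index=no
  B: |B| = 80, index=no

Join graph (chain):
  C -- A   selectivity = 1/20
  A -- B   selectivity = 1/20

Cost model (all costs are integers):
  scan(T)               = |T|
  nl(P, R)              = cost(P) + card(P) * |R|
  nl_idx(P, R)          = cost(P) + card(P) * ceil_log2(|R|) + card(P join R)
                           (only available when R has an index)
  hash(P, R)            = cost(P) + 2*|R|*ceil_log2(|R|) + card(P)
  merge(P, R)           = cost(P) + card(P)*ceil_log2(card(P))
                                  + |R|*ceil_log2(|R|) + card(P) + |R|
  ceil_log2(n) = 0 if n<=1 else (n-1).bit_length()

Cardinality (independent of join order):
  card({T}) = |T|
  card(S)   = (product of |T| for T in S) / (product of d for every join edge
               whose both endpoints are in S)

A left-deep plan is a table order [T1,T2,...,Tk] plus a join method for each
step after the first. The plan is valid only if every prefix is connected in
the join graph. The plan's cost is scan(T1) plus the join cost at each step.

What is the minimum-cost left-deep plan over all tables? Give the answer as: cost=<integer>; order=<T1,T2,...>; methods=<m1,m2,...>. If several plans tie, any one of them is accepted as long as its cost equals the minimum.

cost=2200; order=A,C,B; methods=hash,hash

Selinger DP (subsets sized 1..n):
  {C}: scan cost=40, card=40
  {A}: scan cost=150, card=150
  {B}: scan cost=80, card=80
  {AC}: card=300; try (C,hash)→780, (C,nl_idx)→1350, (A,merge)→1670, (C,merge)→1780, (A,hash)→2480, (A,nl)→6040 …(+1); best=780 via (C,hash)
  {AB}: card=600; try (B,hash)→1420, (A,merge)→2070, (B,merge)→2140, (A,hash)→2560, (A,nl)→12080, (B,nl)→12150; best=1420 via (B,hash)
  {ABC}: card=1200; try (B,hash)→2200, (C,hash)→2500, (B,merge)→4420, (C,nl_idx)→6220, (C,merge)→8300, (B,nl)→24780 …(+1); best=2200 via (B,hash)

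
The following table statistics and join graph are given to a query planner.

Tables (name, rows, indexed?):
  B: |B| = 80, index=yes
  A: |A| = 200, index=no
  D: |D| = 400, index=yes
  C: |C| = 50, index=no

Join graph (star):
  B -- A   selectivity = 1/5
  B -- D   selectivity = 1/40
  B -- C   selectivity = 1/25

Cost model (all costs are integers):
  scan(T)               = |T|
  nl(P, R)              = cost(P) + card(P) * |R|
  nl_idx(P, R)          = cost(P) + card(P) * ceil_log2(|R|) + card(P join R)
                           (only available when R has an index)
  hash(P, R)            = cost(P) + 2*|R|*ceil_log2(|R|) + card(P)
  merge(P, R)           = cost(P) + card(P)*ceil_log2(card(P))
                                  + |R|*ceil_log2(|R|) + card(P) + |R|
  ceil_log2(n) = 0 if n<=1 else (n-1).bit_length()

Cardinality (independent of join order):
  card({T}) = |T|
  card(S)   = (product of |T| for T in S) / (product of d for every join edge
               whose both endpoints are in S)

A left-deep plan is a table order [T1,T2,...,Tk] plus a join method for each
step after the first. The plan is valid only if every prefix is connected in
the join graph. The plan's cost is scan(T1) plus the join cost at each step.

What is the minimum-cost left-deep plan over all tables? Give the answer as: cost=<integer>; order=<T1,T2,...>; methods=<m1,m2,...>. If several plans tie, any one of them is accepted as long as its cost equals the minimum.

cost=7800; order=B,D,C,A; methods=nl_idx,hash,hash

Selinger DP (subsets sized 1..n):
  {B}: scan cost=80, card=80
  {A}: scan cost=200, card=200
  {D}: scan cost=400, card=400
  {C}: scan cost=50, card=50
  {AB}: card=3200; try (B,hash)→1520, (A,merge)→2520, (B,merge)→2640, (A,hash)→3360, (B,nl_idx)→4800, (A,nl)→16080 …(+1); best=1520 via (B,hash)
  {BD}: card=800; try (D,nl_idx)→1600, (B,hash)→1920, (B,nl_idx)→4000, (D,merge)→4720, (B,merge)→5040, (D,hash)→7360 …(+2); best=1600 via (D,nl_idx)
  {BC}: card=160; try (B,nl_idx)→560, (C,hash)→760, (B,merge)→1040, (C,merge)→1070, (B,hash)→1220, (B,nl)→4050 …(+1); best=560 via (B,nl_idx)
  {ABD}: card=32000; try (A,hash)→5600, (D,hash)→11920, (A,merge)→12200, (D,merge)→47120, (D,nl_idx)→62320, (A,nl)→161600 …(+1); best=5600 via (A,hash)
  {ABC}: card=6400; try (A,merge)→3800, (A,hash)→3920, (C,hash)→5320, (A,nl)→32560, (C,merge)→43470, (C,nl)→161520; best=3800 via (A,merge)
  {BCD}: card=1600; try (C,hash)→3000, (D,nl_idx)→3600, (D,merge)→6000, (D,hash)→7920, (C,merge)→10750, (C,nl)→41600 …(+1); best=3000 via (C,hash)
  {ABCD}: card=64000; try (A,hash)→7800, (D,hash)→17400, (A,merge)→24000, (C,hash)→38200, (D,merge)→97400, (D,nl_idx)→125400 …(+4); best=7800 via (A,hash)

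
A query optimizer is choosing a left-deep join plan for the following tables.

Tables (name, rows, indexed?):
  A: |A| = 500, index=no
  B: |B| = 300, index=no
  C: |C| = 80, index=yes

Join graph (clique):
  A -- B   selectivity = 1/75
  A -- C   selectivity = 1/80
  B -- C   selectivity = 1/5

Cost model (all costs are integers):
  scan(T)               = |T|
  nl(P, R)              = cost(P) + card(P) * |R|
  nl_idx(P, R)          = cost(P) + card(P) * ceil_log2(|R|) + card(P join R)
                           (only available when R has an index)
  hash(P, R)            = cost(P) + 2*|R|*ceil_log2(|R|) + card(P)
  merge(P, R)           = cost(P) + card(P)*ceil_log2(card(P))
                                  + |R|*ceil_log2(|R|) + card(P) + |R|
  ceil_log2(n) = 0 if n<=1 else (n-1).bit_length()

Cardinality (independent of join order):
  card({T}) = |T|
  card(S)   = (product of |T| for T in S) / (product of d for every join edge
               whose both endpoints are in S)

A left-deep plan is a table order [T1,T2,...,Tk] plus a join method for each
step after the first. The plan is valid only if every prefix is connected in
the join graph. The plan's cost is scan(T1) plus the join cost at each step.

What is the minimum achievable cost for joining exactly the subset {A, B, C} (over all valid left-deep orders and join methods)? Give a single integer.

8020

Selinger DP over subsets of {A,B,C}:
  {A}: scan cost=500, card=500
  {B}: scan cost=300, card=300
  {C}: scan cost=80, card=80
  {AB}: card=2000; try (B,hash)→6400, (A,merge)→8300, (B,merge)→8500, (A,hash)→9600, (A,nl)→150300, (B,nl)→150500; best=6400 via (B,hash)
  {AC}: card=500; try (C,hash)→2120, (C,nl_idx)→4500, (A,merge)→5720, (C,merge)→6140, (A,hash)→9160, (A,nl)→40080 …(+1); best=2120 via (C,hash)
  {BC}: card=4800; try (C,hash)→1720, (B,merge)→3720, (C,merge)→3940, (B,hash)→5560, (C,nl_idx)→7200, (B,nl)→24080 …(+1); best=1720 via (C,hash)
  {ABC}: card=400; try (B,hash)→8020, (C,hash)→9520, (B,merge)→10120, (A,hash)→15520, (C,nl_idx)→20800, (C,merge)→31040 …(+4); best=8020 via (B,hash)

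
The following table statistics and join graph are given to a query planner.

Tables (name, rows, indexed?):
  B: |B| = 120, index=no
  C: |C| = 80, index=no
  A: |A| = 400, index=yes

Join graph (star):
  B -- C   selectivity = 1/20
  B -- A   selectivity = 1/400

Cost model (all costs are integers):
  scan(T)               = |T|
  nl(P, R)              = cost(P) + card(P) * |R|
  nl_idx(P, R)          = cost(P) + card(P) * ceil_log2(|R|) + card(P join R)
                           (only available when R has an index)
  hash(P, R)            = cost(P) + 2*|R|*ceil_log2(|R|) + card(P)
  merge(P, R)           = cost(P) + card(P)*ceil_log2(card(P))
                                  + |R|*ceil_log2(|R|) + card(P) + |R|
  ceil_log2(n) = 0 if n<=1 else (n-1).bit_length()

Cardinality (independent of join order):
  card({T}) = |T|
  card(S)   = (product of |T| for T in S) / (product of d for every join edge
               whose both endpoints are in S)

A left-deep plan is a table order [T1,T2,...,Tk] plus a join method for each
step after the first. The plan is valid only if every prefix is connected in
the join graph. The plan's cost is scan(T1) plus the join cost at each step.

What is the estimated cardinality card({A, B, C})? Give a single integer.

480

Tables in S: A(400), B(120), C(80)
Edges inside S: B-C(d=20), B-A(d=400)
numerator = 400 * 120 * 80 = 3840000
denominator = 20 * 400 = 8000
card(S) = 3840000 / 8000 = 480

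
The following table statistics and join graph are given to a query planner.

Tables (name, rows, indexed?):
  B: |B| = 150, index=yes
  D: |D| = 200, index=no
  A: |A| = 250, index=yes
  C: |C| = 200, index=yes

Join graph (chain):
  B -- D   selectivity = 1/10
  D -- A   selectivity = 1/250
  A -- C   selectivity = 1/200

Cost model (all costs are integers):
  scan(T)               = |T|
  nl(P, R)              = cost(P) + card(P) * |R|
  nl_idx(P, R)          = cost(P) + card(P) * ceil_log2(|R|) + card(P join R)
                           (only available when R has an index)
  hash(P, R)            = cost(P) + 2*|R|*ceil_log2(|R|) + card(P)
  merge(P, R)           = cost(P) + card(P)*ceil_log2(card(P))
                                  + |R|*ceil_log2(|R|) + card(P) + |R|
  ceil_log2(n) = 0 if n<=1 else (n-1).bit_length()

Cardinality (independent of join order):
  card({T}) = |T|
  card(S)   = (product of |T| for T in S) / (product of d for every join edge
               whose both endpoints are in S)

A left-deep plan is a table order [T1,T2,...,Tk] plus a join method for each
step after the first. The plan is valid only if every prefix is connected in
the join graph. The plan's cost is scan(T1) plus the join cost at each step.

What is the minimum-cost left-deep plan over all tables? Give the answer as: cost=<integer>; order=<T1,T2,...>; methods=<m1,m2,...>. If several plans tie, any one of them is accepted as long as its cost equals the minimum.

Selinger DP (subsets sized 1..n):
  {B}: scan cost=150, card=150
  {D}: scan cost=200, card=200
  {A}: scan cost=250, card=250
  {C}: scan cost=200, card=200
  {BD}: card=3000; try (B,hash)→2800, (D,merge)→3300, (B,merge)→3350, (D,hash)→3500, (B,nl_idx)→4800, (D,nl)→30150 …(+1); best=2800 via (B,hash)
  {AD}: card=200; try (A,nl_idx)→2000, (D,hash)→3700, (A,merge)→4250, (D,merge)→4300, (A,hash)→4400, (A,nl)→50200 …(+1); best=2000 via (A,nl_idx)
  {AC}: card=250; try (A,nl_idx)→2050, (C,nl_idx)→2500, (C,hash)→3700, (A,merge)→4250, (C,merge)→4300, (A,hash)→4400 …(+2); best=2050 via (A,nl_idx)
  {ABD}: card=3000; try (B,hash)→4600, (B,merge)→5150, (B,nl_idx)→6600, (A,hash)→9800, (A,nl_idx)→29800, (B,nl)→32000 …(+2); best=4600 via (B,hash)
  {ACD}: card=200; try (C,nl_idx)→3800, (C,hash)→5400, (D,hash)→5500, (C,merge)→5600, (D,merge)→6100, (C,nl)→42000 …(+1); best=3800 via (C,nl_idx)
  {ABCD}: card=3000; try (B,hash)→6400, (B,merge)→6950, (B,nl_idx)→8400, (C,hash)→10800, (C,nl_idx)→31600, (B,nl)→33800 …(+2); best=6400 via (B,hash)

cost=6400; order=D,A,C,B; methods=nl_idx,nl_idx,hash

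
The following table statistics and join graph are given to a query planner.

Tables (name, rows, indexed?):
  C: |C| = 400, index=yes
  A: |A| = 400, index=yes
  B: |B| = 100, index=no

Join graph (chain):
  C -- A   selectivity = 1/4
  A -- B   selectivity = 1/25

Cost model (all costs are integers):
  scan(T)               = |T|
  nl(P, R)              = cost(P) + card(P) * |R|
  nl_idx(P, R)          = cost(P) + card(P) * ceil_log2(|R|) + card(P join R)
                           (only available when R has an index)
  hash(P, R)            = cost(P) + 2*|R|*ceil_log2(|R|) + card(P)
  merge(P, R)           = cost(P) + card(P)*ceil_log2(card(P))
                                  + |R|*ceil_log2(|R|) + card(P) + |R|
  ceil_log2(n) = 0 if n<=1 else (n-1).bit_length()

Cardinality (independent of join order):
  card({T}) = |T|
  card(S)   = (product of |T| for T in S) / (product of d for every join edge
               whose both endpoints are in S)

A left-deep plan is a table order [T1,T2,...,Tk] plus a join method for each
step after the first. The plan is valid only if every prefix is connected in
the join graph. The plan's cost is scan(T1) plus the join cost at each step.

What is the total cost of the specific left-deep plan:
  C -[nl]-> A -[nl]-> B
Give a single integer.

4160400

step 1: scan C: cost=400, card=400
step 2: join A via nl
    card(P join A) = 400*400/(4) = 40000
    cost = 400 + 400*400 = 160400
step 3: join B via nl
    card(P join B) = 40000*100/(25) = 160000
    cost = 160400 + 40000*100 = 4160400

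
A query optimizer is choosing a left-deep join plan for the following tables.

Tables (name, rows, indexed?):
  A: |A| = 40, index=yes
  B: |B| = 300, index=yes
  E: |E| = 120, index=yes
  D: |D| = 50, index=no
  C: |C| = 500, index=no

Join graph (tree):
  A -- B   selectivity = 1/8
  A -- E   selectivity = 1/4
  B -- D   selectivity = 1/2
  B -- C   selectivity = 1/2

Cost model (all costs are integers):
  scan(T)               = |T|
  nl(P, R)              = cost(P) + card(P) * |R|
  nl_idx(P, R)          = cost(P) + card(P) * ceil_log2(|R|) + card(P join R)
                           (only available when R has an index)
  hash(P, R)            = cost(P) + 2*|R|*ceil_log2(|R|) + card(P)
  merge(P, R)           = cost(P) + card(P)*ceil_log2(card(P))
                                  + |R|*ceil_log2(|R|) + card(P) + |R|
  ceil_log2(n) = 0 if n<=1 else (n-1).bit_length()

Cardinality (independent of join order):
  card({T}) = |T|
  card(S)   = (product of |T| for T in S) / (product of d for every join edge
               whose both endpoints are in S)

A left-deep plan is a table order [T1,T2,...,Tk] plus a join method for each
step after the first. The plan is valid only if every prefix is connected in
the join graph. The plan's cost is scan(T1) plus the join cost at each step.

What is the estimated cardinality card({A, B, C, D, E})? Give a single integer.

281250000

Tables in S: A(40), B(300), C(500), D(50), E(120)
Edges inside S: A-B(d=8), A-E(d=4), B-D(d=2), B-C(d=2)
numerator = 40 * 300 * 500 * 50 * 120 = 36000000000
denominator = 8 * 4 * 2 * 2 = 128
card(S) = 36000000000 / 128 = 281250000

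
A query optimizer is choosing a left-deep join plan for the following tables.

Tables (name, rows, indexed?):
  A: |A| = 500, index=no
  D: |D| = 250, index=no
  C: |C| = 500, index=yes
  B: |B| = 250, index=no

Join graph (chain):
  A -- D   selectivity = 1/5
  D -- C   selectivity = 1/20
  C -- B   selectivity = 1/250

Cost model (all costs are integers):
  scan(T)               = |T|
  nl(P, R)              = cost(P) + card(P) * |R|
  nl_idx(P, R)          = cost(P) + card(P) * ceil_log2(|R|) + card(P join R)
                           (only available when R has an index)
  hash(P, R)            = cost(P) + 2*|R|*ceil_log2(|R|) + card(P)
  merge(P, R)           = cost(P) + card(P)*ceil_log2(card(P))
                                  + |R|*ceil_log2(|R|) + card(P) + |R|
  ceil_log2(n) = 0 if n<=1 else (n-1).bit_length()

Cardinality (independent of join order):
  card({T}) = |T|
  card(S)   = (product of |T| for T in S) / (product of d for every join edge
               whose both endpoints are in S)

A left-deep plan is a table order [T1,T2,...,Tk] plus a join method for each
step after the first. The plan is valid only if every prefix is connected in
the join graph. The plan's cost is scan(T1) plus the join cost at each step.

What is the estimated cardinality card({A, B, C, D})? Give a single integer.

Tables in S: A(500), B(250), C(500), D(250)
Edges inside S: A-D(d=5), D-C(d=20), C-B(d=250)
numerator = 500 * 250 * 500 * 250 = 15625000000
denominator = 5 * 20 * 250 = 25000
card(S) = 15625000000 / 25000 = 625000

625000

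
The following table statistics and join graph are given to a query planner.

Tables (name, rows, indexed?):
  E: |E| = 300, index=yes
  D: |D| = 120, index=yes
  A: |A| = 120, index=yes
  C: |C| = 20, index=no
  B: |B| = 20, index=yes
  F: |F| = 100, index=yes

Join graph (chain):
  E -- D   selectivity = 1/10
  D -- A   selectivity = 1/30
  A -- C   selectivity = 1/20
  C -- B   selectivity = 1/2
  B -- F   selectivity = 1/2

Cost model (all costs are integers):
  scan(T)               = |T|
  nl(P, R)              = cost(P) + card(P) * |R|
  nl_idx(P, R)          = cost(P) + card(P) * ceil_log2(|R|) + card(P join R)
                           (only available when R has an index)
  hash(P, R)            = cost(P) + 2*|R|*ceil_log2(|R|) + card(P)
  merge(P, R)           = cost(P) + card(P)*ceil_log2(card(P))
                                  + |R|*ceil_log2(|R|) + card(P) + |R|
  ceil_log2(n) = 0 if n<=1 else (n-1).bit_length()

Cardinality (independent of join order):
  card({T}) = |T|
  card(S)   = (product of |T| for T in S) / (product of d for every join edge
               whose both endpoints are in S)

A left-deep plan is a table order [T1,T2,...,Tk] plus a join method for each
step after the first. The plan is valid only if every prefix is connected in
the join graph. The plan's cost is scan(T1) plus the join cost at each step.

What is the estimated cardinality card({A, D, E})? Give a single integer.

14400

Tables in S: A(120), D(120), E(300)
Edges inside S: E-D(d=10), D-A(d=30)
numerator = 120 * 120 * 300 = 4320000
denominator = 10 * 30 = 300
card(S) = 4320000 / 300 = 14400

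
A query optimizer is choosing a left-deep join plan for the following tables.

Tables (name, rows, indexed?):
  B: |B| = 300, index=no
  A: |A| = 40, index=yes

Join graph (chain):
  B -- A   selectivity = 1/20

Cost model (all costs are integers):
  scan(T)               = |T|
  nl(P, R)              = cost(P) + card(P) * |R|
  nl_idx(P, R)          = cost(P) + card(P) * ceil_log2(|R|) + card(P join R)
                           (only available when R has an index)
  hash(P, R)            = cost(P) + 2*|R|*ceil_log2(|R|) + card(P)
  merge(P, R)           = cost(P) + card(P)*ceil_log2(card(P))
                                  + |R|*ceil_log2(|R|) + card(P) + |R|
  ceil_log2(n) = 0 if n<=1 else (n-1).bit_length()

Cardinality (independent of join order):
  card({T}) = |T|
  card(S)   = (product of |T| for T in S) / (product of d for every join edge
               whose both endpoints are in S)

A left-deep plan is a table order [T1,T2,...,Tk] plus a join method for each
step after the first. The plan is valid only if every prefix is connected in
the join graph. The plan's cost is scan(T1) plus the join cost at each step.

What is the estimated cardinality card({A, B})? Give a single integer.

600

Tables in S: A(40), B(300)
Edges inside S: B-A(d=20)
numerator = 40 * 300 = 12000
denominator = 20 = 20
card(S) = 12000 / 20 = 600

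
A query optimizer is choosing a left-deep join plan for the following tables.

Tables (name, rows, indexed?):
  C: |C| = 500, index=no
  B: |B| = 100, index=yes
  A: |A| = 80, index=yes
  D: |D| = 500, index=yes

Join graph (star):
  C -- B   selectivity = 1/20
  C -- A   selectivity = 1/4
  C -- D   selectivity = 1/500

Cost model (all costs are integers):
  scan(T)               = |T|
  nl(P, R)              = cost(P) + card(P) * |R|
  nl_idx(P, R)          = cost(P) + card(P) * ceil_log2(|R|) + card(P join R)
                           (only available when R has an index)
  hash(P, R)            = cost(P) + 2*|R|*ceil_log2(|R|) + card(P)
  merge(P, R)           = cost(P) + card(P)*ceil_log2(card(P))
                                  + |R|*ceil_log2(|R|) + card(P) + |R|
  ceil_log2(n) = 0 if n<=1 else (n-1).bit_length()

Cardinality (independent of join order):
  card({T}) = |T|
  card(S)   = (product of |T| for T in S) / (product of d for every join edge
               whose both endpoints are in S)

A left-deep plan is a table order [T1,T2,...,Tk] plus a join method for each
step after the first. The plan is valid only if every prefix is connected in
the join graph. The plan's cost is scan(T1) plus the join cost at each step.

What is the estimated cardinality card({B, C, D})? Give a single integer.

2500

Tables in S: B(100), C(500), D(500)
Edges inside S: C-B(d=20), C-D(d=500)
numerator = 100 * 500 * 500 = 25000000
denominator = 20 * 500 = 10000
card(S) = 25000000 / 10000 = 2500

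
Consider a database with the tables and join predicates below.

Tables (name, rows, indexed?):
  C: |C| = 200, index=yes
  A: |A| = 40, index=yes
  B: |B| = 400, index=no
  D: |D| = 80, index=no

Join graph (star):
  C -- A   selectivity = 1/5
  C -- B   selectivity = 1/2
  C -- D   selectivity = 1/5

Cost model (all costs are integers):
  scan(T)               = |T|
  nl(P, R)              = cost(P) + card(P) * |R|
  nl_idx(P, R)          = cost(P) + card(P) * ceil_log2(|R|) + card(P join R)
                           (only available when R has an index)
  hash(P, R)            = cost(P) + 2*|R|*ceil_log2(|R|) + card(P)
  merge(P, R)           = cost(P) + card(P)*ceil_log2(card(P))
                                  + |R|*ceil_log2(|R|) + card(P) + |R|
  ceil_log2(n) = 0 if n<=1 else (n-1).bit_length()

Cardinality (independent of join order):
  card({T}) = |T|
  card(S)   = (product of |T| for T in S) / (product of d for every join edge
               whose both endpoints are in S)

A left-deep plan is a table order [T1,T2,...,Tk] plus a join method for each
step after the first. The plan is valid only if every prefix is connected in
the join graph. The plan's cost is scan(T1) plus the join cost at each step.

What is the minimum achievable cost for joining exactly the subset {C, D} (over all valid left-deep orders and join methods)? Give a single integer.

Selinger DP over subsets of {C,D}:
  {C}: scan cost=200, card=200
  {D}: scan cost=80, card=80
  {CD}: card=3200; try (D,hash)→1520, (C,merge)→2520, (D,merge)→2640, (C,hash)→3360, (C,nl_idx)→3920, (C,nl)→16080 …(+1); best=1520 via (D,hash)

1520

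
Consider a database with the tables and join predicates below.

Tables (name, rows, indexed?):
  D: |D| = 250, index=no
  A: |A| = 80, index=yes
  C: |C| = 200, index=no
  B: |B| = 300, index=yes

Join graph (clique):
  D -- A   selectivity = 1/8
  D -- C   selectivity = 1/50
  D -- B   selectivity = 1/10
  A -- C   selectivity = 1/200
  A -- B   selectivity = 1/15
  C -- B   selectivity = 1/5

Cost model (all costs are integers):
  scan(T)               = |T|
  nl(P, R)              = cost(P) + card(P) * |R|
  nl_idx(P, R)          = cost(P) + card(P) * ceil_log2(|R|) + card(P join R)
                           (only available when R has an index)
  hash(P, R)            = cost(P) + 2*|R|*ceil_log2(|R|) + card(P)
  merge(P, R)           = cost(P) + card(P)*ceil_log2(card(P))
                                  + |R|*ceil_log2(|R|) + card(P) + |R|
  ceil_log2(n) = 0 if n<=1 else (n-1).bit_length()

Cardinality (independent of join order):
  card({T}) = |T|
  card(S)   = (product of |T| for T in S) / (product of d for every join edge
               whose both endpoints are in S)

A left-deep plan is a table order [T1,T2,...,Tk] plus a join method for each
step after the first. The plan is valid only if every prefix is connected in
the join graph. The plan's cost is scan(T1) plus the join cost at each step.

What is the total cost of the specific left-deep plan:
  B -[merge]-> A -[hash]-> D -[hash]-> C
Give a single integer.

step 1: scan B: cost=300, card=300
step 2: join A via merge
    card(P join A) = 300*80/(15) = 1600
    cost = 300 + 300*9 + 80*7 + 300 + 80 = 3940
step 3: join D via hash
    card(P join D) = 1600*250/(8*10) = 5000
    cost = 3940 + 2*250*8 + 1600 = 9540
step 4: join C via hash
    card(P join C) = 5000*200/(50*200*5) = 20
    cost = 9540 + 2*200*8 + 5000 = 17740

17740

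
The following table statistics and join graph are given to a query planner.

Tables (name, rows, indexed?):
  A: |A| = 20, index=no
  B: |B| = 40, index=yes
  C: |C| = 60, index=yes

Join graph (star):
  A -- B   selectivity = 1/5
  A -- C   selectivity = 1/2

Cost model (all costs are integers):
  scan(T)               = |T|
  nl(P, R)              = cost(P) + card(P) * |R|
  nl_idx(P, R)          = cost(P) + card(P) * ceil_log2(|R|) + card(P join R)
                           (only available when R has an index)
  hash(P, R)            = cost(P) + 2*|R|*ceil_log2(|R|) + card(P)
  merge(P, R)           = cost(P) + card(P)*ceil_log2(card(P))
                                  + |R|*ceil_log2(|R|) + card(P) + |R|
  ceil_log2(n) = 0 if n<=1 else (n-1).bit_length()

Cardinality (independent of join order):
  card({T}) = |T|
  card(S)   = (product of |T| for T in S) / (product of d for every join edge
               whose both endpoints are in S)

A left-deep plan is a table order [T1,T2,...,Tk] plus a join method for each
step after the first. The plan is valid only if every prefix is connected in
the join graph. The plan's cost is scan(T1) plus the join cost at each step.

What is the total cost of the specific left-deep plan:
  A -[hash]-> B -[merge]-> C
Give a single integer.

step 1: scan A: cost=20, card=20
step 2: join B via hash
    card(P join B) = 20*40/(5) = 160
    cost = 20 + 2*40*6 + 20 = 520
step 3: join C via merge
    card(P join C) = 160*60/(2) = 4800
    cost = 520 + 160*8 + 60*6 + 160 + 60 = 2380

2380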